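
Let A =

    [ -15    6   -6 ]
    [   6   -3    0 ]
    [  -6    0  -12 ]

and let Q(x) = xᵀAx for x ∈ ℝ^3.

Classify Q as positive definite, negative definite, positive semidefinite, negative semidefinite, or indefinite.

negative semidefinite

Symmetric row and column elimination reduces A to a congruent diagonal form with pivots -15, -3/5, 0.
So there are 2 negative, 1 zero pivots.
Hence Q is negative semidefinite.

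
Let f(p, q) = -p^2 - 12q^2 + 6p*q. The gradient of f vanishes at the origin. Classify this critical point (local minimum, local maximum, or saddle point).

The Hessian at the origin is H = [[-2, 6], [6, -24]].
det H = -2·-24 − (6)² = 12 > 0 and H[1,1] = -2 < 0, so H is negative definite.
Therefore the origin is a local maximum.

local maximum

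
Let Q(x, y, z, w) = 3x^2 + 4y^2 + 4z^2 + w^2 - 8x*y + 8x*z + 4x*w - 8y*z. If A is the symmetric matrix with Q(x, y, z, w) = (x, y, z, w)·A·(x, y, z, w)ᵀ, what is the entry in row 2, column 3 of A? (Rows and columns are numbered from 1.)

-4

The coefficient of y·z in Q is -8. For a symmetric A this equals A[2,3] + A[3,2] = 2·A[2,3].
So A[2,3] = -8/2 = -4.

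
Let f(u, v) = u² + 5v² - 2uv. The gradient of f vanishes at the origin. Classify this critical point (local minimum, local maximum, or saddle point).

The Hessian at the origin is H = [[2, -2], [-2, 10]].
det H = 2·10 − (-2)² = 16 > 0 and H[1,1] = 2 > 0, so H is positive definite.
Therefore the origin is a local minimum.

local minimum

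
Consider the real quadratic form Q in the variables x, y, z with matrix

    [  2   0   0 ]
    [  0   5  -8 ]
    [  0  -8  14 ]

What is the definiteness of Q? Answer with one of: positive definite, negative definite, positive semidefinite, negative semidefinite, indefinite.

Leading principal minors: Δ_1 = 2, Δ_2 = 10, Δ_3 = 12.
All leading principal minors are positive, so by Sylvester's criterion Q is positive definite.

positive definite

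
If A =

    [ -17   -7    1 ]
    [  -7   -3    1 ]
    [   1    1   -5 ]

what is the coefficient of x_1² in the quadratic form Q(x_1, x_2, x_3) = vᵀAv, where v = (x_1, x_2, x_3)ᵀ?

-17

The coefficient of x_1² is the diagonal entry A[1,1] = -17.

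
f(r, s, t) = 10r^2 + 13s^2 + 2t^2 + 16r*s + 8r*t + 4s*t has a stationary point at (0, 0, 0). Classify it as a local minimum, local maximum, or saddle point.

local minimum

The Hessian at the origin is H = [[20, 16, 8], [16, 26, 4], [8, 4, 4]].
Symmetric row and column elimination reduces H to a congruent diagonal form with pivots 20, 66/5, 4/11.
Counting signs: 3 positive.
H is positive definite, so the origin is a strict local minimum.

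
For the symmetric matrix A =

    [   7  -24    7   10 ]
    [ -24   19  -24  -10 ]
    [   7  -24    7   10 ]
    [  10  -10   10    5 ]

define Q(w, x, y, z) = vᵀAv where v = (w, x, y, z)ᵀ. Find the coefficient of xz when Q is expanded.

The coefficient of xz is A[2,4] + A[4,2] = 2·(-10) = -20.

-20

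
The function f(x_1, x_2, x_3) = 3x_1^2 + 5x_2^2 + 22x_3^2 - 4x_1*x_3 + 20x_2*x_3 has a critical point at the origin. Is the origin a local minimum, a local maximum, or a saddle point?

The Hessian at the origin is H = [[6, 0, -4], [0, 10, 20], [-4, 20, 44]].
Applying the same elementary operations to the rows and columns of H produces a congruent diagonal matrix with entries 6, 10, 4/3.
That gives 3 positive pivots.
H is positive definite, so the origin is a strict local minimum.

local minimum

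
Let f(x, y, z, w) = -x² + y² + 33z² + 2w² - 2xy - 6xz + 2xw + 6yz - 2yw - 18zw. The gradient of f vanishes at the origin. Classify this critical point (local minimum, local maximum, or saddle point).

saddle point

The Hessian at the origin is H = [[-2, -2, -6, 2], [-2, 2, 6, -2], [-6, 6, 66, -18], [2, -2, -18, 4]].
An LDLᵀ factorisation of H has diagonal entries -2, 4, 48, -1.
That gives 2 positive, 2 negative pivots.
H is indefinite, so the origin is a saddle point.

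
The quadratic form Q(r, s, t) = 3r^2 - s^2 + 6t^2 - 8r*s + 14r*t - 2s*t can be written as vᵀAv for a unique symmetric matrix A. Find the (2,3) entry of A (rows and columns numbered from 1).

-1

The coefficient of s·t in Q is -2. For a symmetric A this equals A[2,3] + A[3,2] = 2·A[2,3].
So A[2,3] = -2/2 = -1.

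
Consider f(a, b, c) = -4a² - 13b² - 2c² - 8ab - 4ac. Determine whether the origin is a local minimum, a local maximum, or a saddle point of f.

The Hessian at the origin is H = [[-8, -8, -4], [-8, -26, 0], [-4, 0, -4]].
Applying the same elementary operations to the rows and columns of H produces a congruent diagonal matrix with entries -8, -18, -10/9.
That gives 3 negative pivots.
H is negative definite, so the origin is a strict local maximum.

local maximum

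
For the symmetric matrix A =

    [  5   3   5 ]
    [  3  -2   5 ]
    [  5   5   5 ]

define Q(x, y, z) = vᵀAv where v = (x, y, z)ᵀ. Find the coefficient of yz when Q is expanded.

10

The coefficient of yz is A[2,3] + A[3,2] = 2·5 = 10.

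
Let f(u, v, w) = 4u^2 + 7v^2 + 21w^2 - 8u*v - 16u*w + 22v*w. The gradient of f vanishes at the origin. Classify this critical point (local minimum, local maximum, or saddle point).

The Hessian at the origin is H = [[8, -8, -16], [-8, 14, 22], [-16, 22, 42]].
Symmetric row and column elimination reduces H to a congruent diagonal form with pivots 8, 6, 4.
So there are 3 positive pivots.
H is positive definite, so the origin is a strict local minimum.

local minimum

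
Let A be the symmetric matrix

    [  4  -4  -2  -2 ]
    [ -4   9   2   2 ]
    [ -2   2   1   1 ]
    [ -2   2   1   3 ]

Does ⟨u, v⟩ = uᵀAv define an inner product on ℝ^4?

Congruent diagonalization of A (simultaneous row and column reduction) yields pivots 4, 5, 0, 2.
Counting signs: 3 positive, 1 zero.
Hence Q is positive semidefinite.
⟨·,·⟩ is an inner product exactly when A is positive definite.

no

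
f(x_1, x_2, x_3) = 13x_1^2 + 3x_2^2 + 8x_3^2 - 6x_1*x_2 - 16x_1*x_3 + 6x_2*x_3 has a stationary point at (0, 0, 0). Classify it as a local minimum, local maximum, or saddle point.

local minimum

The Hessian at the origin is H = [[26, -6, -16], [-6, 6, 6], [-16, 6, 16]].
Applying the same elementary operations to the rows and columns of H produces a congruent diagonal matrix with entries 26, 60/13, 5.
That gives 3 positive pivots.
H is positive definite, so the origin is a strict local minimum.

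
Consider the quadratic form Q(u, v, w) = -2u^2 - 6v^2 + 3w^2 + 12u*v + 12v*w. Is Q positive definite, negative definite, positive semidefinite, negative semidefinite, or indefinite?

indefinite

The symmetric matrix is A = [[-2, 6, 0], [6, -6, 6], [0, 6, 3]].
Row-reducing A symmetrically gives the diagonal entries -2, 12, 0.
So there are 1 positive, 1 negative, 1 zero pivots.
Hence Q is indefinite.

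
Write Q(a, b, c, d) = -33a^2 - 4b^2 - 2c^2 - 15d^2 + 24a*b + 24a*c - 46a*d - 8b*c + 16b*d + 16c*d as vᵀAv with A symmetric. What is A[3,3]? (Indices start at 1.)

The coefficient of c^2 in Q is -2, and that is exactly A[3,3].

-2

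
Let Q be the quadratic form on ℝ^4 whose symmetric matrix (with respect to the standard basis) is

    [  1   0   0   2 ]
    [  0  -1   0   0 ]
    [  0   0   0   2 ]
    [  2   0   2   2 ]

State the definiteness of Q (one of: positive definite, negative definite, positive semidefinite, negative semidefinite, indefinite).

A is congruent to a diagonal matrix with 2 positive, 2 negative and 0 zero entries, so Q is indefinite.

indefinite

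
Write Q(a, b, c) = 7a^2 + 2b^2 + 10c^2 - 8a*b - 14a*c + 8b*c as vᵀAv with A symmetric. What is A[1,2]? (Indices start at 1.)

-4

The coefficient of a·b in Q is -8. For a symmetric A this equals A[1,2] + A[2,1] = 2·A[1,2].
So A[1,2] = -8/2 = -4.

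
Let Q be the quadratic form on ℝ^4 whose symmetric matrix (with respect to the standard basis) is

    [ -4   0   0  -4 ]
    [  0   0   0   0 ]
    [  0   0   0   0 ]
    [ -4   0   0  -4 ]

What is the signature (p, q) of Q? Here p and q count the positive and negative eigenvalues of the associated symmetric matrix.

Congruent diagonalization of A (simultaneous row and column reduction) yields pivots -4, 0, 0, 0.
So there are 1 negative, 3 zero pivots.

(0, 1)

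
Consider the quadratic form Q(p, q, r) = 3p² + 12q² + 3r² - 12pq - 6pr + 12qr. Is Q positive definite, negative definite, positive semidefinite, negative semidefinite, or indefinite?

The symmetric matrix is A = [[3, -6, -3], [-6, 12, 6], [-3, 6, 3]].
Symmetric row and column elimination reduces A to a congruent diagonal form with pivots 3, 0, 0.
So there are 1 positive, 2 zero pivots.
Hence Q is positive semidefinite.

positive semidefinite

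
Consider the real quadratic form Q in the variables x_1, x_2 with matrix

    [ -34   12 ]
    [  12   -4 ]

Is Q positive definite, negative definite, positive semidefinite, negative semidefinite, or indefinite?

For the 2×2 matrix [[-34, 12], [12, -4]]: det = -34·-4 − (12)² = -8, trace = -38.
det < 0 so the eigenvalues have opposite signs; the form is indefinite.

indefinite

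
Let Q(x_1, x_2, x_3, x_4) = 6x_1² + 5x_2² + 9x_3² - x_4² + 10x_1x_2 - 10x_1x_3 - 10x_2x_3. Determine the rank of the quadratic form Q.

The associated matrix is A = [[6, 5, -5, 0], [5, 5, -5, 0], [-5, -5, 9, 0], [0, 0, 0, -1]].
Symmetric row and column elimination reduces A to a congruent diagonal form with pivots 6, 5/6, 4, -1.
So there are 3 positive, 1 negative pivots.
The rank is the number of nonzero pivots: 4.

4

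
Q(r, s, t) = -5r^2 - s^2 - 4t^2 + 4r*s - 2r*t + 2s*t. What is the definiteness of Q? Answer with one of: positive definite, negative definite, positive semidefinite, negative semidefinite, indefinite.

The associated matrix is A = [[-5, 2, -1], [2, -1, 1], [-1, 1, -4]].
Applying the same elementary operations to the rows and columns of A produces a congruent diagonal matrix with entries -5, -1/5, -2.
That gives 3 negative pivots.
Hence Q is negative definite.

negative definite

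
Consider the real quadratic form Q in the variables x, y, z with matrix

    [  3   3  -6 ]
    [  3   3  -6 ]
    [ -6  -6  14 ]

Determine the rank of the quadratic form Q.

2

Congruent diagonalization of A (simultaneous row and column reduction) yields pivots 3, 0, 2.
That gives 2 positive, 1 zero pivots.
The rank is the number of nonzero pivots: 2.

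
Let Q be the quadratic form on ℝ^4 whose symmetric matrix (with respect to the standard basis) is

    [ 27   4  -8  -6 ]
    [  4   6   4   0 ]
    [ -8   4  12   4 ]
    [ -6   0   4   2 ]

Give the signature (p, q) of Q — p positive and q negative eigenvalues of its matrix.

Applying the same elementary operations to the rows and columns of A produces a congruent diagonal matrix with entries 27, 146/27, 340/73, 2/17.
That gives 4 positive pivots.

(4, 0)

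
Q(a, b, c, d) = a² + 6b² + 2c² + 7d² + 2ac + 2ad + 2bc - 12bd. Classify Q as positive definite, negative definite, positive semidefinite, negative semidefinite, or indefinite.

positive semidefinite

Write A = [[1, 0, 1, 1], [0, 6, 1, -6], [1, 1, 2, 0], [1, -6, 0, 7]].
Symmetric row and column elimination reduces A to a congruent diagonal form with pivots 1, 6, 5/6, 0.
So there are 3 positive, 1 zero pivots.
Hence Q is positive semidefinite.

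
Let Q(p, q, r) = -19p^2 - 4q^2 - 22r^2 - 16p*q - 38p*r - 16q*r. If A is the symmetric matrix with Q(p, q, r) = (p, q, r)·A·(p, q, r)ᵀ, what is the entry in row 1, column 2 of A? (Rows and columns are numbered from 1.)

The coefficient of p·q in Q is -16. For a symmetric A this equals A[1,2] + A[2,1] = 2·A[1,2].
So A[1,2] = -16/2 = -8.

-8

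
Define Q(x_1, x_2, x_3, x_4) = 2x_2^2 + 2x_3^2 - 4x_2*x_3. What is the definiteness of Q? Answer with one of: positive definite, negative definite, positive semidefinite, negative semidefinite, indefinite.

The associated matrix is A = [[0, 0, 0, 0], [0, 2, -2, 0], [0, -2, 2, 0], [0, 0, 0, 0]].
Applying the same elementary operations to the rows and columns of A produces a congruent diagonal matrix with entries 0, 2, 0, 0.
Counting signs: 1 positive, 3 zero.
Hence Q is positive semidefinite.

positive semidefinite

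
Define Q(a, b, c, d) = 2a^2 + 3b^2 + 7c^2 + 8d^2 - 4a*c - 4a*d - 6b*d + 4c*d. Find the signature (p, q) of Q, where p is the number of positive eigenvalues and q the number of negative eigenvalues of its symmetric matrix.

The symmetric matrix is A = [[2, 0, -2, -2], [0, 3, 0, -3], [-2, 0, 7, 2], [-2, -3, 2, 8]].
Applying the same elementary operations to the rows and columns of A produces a congruent diagonal matrix with entries 2, 3, 5, 3.
Counting signs: 4 positive.

(4, 0)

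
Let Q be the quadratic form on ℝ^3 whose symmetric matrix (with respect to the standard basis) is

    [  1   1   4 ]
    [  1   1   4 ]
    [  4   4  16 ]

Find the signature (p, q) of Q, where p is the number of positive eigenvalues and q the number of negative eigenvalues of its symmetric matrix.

Symmetric row and column elimination reduces A to a congruent diagonal form with pivots 1, 0, 0.
So there are 1 positive, 2 zero pivots.

(1, 0)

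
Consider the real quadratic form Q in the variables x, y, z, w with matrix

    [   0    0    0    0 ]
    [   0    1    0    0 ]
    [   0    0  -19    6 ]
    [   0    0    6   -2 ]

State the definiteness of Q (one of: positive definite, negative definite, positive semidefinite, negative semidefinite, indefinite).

Congruent diagonalization of A (simultaneous row and column reduction) yields pivots 0, 1, -19, -2/19.
So there are 1 positive, 2 negative, 1 zero pivots.
Hence Q is indefinite.

indefinite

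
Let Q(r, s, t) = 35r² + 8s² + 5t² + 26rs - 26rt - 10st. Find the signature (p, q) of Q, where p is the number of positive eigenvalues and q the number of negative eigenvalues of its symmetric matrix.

Write A = [[35, 13, -13], [13, 8, -5], [-13, -5, 5]].
Symmetric row and column elimination reduces A to a congruent diagonal form with pivots 35, 111/35, 6/37.
So there are 3 positive pivots.

(3, 0)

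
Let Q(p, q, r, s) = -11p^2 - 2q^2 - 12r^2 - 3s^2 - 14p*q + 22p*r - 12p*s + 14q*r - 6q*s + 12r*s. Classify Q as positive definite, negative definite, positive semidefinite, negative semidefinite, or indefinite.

The symmetric matrix is A = [[-11, -7, 11, -6], [-7, -2, 7, -3], [11, 7, -12, 6], [-6, -3, 6, -3]].
Applying the same elementary operations to the rows and columns of A produces a congruent diagonal matrix with entries -11, 27/11, -1, 0.
That gives 1 positive, 2 negative, 1 zero pivots.
Hence Q is indefinite.

indefinite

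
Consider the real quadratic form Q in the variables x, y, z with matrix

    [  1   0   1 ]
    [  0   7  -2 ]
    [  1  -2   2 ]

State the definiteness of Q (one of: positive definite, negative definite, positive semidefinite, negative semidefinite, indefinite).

positive definite

Row-reducing A symmetrically gives the diagonal entries 1, 7, 3/7.
Counting signs: 3 positive.
Hence Q is positive definite.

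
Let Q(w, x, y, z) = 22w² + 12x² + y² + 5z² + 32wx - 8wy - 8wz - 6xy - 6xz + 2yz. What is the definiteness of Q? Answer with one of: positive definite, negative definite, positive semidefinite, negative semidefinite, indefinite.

positive definite

The symmetric matrix of Q is A = [[22, 16, -4, -4], [16, 12, -3, -3], [-4, -3, 1, 1], [-4, -3, 1, 5]].
Leading principal minors: Δ_1 = 22, Δ_2 = 8, Δ_3 = 2, Δ_4 = 8.
All leading principal minors are positive, so by Sylvester's criterion Q is positive definite.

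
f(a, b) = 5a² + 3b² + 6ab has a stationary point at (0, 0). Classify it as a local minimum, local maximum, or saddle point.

The Hessian at the origin is H = [[10, 6], [6, 6]].
det H = 10·6 − (6)² = 24 > 0 and H[1,1] = 10 > 0, so H is positive definite.
Therefore the origin is a local minimum.

local minimum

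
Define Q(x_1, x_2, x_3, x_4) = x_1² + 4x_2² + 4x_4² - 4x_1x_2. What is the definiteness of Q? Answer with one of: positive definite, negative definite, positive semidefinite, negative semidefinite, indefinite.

positive semidefinite

The symmetric matrix is A = [[1, -2, 0, 0], [-2, 4, 0, 0], [0, 0, 0, 0], [0, 0, 0, 4]].
Row-reducing A symmetrically gives the diagonal entries 1, 0, 0, 4.
That gives 2 positive, 2 zero pivots.
Hence Q is positive semidefinite.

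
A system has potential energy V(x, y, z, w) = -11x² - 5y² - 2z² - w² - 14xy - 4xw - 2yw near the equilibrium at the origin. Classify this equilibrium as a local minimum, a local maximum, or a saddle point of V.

local maximum

The Hessian at the origin is H = [[-22, -14, 0, -4], [-14, -10, 0, -2], [0, 0, -4, 0], [-4, -2, 0, -2]].
Row-reducing H symmetrically gives the diagonal entries -22, -12/11, -4, -1.
So there are 4 negative pivots.
H is negative definite, so the origin is a strict local maximum.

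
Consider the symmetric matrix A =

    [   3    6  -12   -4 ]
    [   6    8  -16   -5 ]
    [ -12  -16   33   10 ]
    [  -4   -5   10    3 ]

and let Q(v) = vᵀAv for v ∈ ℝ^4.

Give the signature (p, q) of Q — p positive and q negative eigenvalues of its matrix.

(2, 2)

Applying the same elementary operations to the rows and columns of A produces a congruent diagonal matrix with entries 3, -4, 1, -1/12.
Counting signs: 2 positive, 2 negative.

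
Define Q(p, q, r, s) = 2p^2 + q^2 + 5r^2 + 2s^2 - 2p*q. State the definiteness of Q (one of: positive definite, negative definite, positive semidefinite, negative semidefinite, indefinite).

positive definite

The symmetric matrix is A = [[2, -1, 0, 0], [-1, 1, 0, 0], [0, 0, 5, 0], [0, 0, 0, 2]].
Applying the same elementary operations to the rows and columns of A produces a congruent diagonal matrix with entries 2, 1/2, 5, 2.
So there are 4 positive pivots.
Hence Q is positive definite.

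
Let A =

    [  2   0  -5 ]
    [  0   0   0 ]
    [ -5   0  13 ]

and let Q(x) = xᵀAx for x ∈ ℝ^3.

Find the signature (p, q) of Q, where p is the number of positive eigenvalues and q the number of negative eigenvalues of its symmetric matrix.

Congruent diagonalization of A (simultaneous row and column reduction) yields pivots 2, 0, 1/2.
So there are 2 positive, 1 zero pivots.

(2, 0)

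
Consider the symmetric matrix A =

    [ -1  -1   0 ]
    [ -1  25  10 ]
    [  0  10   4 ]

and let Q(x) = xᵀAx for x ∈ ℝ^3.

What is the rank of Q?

3

An LDLᵀ factorisation of A has diagonal entries -1, 26, 2/13.
Counting signs: 2 positive, 1 negative.
The rank is the number of nonzero pivots: 3.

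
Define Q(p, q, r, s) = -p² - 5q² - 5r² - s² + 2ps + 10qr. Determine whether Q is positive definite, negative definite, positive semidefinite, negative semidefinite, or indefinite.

The symmetric matrix is A = [[-1, 0, 0, 1], [0, -5, 5, 0], [0, 5, -5, 0], [1, 0, 0, -1]].
Congruent diagonalization of A (simultaneous row and column reduction) yields pivots -1, -5, 0, 0.
So there are 2 negative, 2 zero pivots.
Hence Q is negative semidefinite.

negative semidefinite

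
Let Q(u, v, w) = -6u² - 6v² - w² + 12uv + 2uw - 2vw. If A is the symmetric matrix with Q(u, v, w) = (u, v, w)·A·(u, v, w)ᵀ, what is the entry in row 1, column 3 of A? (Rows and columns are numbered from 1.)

1

The coefficient of u·w in Q is 2. For a symmetric A this equals A[1,3] + A[3,1] = 2·A[1,3].
So A[1,3] = 2/2 = 1.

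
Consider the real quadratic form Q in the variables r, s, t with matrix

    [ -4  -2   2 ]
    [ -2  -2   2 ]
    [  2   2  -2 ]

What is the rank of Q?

Applying the same elementary operations to the rows and columns of A produces a congruent diagonal matrix with entries -4, -1, 0.
Counting signs: 2 negative, 1 zero.
The rank is the number of nonzero pivots: 2.

2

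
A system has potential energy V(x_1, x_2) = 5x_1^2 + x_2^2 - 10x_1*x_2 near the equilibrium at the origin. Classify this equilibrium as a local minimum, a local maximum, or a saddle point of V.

The Hessian at the origin is H = [[10, -10], [-10, 2]].
det H = 10·2 − (-10)² = -80 < 0, so H is indefinite.
Therefore the origin is a saddle point.

saddle point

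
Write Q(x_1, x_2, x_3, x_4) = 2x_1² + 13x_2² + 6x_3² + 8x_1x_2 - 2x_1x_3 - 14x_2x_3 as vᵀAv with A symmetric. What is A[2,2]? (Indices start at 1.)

The coefficient of x_2² in Q is 13, and that is exactly A[2,2].

13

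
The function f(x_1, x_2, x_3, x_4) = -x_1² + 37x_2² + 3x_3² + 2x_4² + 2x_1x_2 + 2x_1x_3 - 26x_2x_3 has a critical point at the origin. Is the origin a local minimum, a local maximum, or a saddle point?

The Hessian at the origin is H = [[-2, 2, 2, 0], [2, 74, -26, 0], [2, -26, 6, 0], [0, 0, 0, 4]].
Applying the same elementary operations to the rows and columns of H produces a congruent diagonal matrix with entries -2, 76, 8/19, 4.
So there are 3 positive, 1 negative pivots.
H is indefinite, so the origin is a saddle point.

saddle point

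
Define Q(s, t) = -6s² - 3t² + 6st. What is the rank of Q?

2

The associated matrix is A = [[-6, 3], [3, -3]].
An LDLᵀ factorisation of A has diagonal entries -6, -3/2.
Counting signs: 2 negative.
The rank is the number of nonzero pivots: 2.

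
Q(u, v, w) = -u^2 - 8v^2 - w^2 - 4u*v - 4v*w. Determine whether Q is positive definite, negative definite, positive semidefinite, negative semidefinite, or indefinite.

negative semidefinite

The associated matrix is A = [[-1, -2, 0], [-2, -8, -2], [0, -2, -1]].
Symmetric row and column elimination reduces A to a congruent diagonal form with pivots -1, -4, 0.
So there are 2 negative, 1 zero pivots.
Hence Q is negative semidefinite.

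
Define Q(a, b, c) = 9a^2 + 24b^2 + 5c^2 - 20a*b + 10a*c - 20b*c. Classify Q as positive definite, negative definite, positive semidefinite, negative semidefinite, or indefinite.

positive definite

The symmetric matrix of Q is A = [[9, -10, 5], [-10, 24, -10], [5, -10, 5]].
Leading principal minors: Δ_1 = 9, Δ_2 = 116, Δ_3 = 80.
All leading principal minors are positive, so by Sylvester's criterion Q is positive definite.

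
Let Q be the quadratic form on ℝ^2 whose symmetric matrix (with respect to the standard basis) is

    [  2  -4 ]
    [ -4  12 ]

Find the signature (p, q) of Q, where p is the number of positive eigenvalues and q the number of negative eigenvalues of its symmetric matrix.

Row-reducing A symmetrically gives the diagonal entries 2, 4.
So there are 2 positive pivots.

(2, 0)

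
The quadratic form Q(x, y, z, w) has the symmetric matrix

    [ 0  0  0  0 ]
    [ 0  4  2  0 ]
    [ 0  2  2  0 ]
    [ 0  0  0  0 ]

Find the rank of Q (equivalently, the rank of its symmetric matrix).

Applying the same elementary operations to the rows and columns of A produces a congruent diagonal matrix with entries 0, 4, 1, 0.
That gives 2 positive, 2 zero pivots.
The rank is the number of nonzero pivots: 2.

2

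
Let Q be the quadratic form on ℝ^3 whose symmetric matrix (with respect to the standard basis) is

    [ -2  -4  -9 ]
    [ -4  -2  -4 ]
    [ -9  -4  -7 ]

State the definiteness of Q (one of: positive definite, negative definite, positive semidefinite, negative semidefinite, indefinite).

Symmetric row and column elimination reduces A to a congruent diagonal form with pivots -2, 6, 5/6.
Counting signs: 2 positive, 1 negative.
Hence Q is indefinite.

indefinite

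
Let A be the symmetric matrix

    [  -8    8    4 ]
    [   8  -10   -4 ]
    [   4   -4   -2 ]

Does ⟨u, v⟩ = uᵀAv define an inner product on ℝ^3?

Congruent diagonalization of A (simultaneous row and column reduction) yields pivots -8, -2, 0.
That gives 2 negative, 1 zero pivots.
Hence Q is negative semidefinite.
⟨·,·⟩ is an inner product exactly when A is positive definite.

no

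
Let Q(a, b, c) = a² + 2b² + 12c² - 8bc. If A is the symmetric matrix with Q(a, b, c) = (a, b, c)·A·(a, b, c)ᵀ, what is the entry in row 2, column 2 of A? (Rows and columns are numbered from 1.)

2

The coefficient of b² in Q is 2, and that is exactly A[2,2].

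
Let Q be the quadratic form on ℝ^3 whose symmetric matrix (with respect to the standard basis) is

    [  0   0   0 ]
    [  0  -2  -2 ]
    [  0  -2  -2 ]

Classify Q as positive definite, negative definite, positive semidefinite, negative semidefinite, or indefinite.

negative semidefinite

Row-reducing A symmetrically gives the diagonal entries 0, -2, 0.
That gives 1 negative, 2 zero pivots.
Hence Q is negative semidefinite.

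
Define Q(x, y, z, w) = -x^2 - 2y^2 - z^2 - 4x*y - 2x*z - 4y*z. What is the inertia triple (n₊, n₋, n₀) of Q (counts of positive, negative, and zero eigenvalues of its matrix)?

(1, 1, 2)

The associated matrix is A = [[-1, -2, -1, 0], [-2, -2, -2, 0], [-1, -2, -1, 0], [0, 0, 0, 0]].
Applying the same elementary operations to the rows and columns of A produces a congruent diagonal matrix with entries -1, 2, 0, 0.
So there are 1 positive, 1 negative, 2 zero pivots.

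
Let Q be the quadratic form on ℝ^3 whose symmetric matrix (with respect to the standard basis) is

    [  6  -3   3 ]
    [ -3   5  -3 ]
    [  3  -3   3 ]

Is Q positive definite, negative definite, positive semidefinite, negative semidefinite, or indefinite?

positive definite

Leading principal minors: Δ_1 = 6, Δ_2 = 21, Δ_3 = 18.
All leading principal minors are positive, so by Sylvester's criterion Q is positive definite.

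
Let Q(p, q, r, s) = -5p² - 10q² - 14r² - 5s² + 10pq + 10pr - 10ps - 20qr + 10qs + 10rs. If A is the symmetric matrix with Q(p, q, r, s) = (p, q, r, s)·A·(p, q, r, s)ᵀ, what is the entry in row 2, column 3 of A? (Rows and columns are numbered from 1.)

-10

The coefficient of q·r in Q is -20. For a symmetric A this equals A[2,3] + A[3,2] = 2·A[2,3].
So A[2,3] = -20/2 = -10.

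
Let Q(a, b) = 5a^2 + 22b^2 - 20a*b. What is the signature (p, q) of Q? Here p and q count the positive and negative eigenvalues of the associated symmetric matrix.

(2, 0)

The symmetric matrix is A = [[5, -10], [-10, 22]].
An LDLᵀ factorisation of A has diagonal entries 5, 2.
So there are 2 positive pivots.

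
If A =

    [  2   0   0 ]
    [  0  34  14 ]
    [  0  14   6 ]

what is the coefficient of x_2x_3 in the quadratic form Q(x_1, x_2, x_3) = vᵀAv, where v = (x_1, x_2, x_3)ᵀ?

28

The coefficient of x_2x_3 is A[2,3] + A[3,2] = 2·14 = 28.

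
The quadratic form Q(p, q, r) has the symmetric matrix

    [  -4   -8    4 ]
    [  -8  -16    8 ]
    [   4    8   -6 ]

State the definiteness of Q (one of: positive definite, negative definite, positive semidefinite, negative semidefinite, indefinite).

Row-reducing A symmetrically gives the diagonal entries -4, 0, -2.
Counting signs: 2 negative, 1 zero.
Hence Q is negative semidefinite.

negative semidefinite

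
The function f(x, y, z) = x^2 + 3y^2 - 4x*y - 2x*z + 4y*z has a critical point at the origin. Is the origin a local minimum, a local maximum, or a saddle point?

saddle point

The Hessian at the origin is H = [[2, -4, -2], [-4, 6, 4], [-2, 4, 0]].
Applying the same elementary operations to the rows and columns of H produces a congruent diagonal matrix with entries 2, -2, -2.
So there are 1 positive, 2 negative pivots.
H is indefinite, so the origin is a saddle point.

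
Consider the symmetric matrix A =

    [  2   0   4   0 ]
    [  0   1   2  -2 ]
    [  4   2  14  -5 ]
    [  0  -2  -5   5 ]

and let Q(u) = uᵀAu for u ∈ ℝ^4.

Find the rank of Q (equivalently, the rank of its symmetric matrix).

Row-reducing A symmetrically gives the diagonal entries 2, 1, 2, 1/2.
Counting signs: 4 positive.
The rank is the number of nonzero pivots: 4.

4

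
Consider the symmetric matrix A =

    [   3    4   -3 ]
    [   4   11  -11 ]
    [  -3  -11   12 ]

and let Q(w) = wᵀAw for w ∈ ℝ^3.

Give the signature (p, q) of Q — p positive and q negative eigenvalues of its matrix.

(3, 0)

Symmetric row and column elimination reduces A to a congruent diagonal form with pivots 3, 17/3, 6/17.
So there are 3 positive pivots.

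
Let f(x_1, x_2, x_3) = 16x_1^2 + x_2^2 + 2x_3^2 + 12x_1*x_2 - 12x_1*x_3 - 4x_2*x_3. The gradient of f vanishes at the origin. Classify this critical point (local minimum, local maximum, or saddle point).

The Hessian at the origin is H = [[32, 12, -12], [12, 2, -4], [-12, -4, 4]].
Symmetric row and column elimination reduces H to a congruent diagonal form with pivots 32, -5/2, -2/5.
So there are 1 positive, 2 negative pivots.
H is indefinite, so the origin is a saddle point.

saddle point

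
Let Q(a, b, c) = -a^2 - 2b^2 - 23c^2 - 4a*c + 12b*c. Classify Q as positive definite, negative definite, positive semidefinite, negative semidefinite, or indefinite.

negative definite

The associated matrix is A = [[-1, 0, -2], [0, -2, 6], [-2, 6, -23]].
Applying the same elementary operations to the rows and columns of A produces a congruent diagonal matrix with entries -1, -2, -1.
That gives 3 negative pivots.
Hence Q is negative definite.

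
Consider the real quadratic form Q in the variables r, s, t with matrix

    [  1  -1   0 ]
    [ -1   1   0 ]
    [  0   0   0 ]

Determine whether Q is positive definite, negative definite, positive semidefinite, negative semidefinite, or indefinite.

Applying the same elementary operations to the rows and columns of A produces a congruent diagonal matrix with entries 1, 0, 0.
So there are 1 positive, 2 zero pivots.
Hence Q is positive semidefinite.

positive semidefinite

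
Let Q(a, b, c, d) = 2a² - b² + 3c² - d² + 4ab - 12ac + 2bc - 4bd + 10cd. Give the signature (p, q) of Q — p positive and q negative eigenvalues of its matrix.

(3, 1)

The symmetric matrix is A = [[2, 2, -6, 0], [2, -1, 1, -2], [-6, 1, 3, 5], [0, -2, 5, -1]].
Applying the same elementary operations to the rows and columns of A produces a congruent diagonal matrix with entries 2, -3, 4/3, 1/4.
Counting signs: 3 positive, 1 negative.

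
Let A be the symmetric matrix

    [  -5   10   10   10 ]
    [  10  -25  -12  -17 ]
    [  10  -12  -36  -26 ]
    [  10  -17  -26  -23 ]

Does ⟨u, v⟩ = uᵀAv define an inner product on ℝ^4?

no

Leading principal minors: Δ_1 = -5, Δ_2 = 25, Δ_3 = -80, Δ_4 = 60.
The signs alternate starting with Δ_1 < 0, so by Sylvester's criterion Q is negative definite.
⟨·,·⟩ is an inner product exactly when A is positive definite.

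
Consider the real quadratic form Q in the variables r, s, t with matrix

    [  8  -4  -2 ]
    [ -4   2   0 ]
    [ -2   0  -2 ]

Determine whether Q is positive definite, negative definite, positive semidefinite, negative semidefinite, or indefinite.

A is congruent to a diagonal matrix with 2 positive, 1 negative and 0 zero entries, so Q is indefinite.

indefinite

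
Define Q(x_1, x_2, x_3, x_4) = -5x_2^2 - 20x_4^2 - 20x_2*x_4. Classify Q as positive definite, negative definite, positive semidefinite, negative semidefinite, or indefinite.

The symmetric matrix is A = [[0, 0, 0, 0], [0, -5, 0, -10], [0, 0, 0, 0], [0, -10, 0, -20]].
Applying the same elementary operations to the rows and columns of A produces a congruent diagonal matrix with entries 0, -5, 0, 0.
Counting signs: 1 negative, 3 zero.
Hence Q is negative semidefinite.

negative semidefinite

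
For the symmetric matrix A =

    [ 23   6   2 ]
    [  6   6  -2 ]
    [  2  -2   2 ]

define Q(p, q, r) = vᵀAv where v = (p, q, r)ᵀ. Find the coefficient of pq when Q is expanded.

12

The coefficient of pq is A[1,2] + A[2,1] = 2·6 = 12.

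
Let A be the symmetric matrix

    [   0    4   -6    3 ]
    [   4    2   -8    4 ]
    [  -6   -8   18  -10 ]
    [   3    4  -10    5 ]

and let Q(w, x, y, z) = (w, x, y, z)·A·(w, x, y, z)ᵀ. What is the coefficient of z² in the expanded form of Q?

5

The coefficient of z² is the diagonal entry A[4,4] = 5.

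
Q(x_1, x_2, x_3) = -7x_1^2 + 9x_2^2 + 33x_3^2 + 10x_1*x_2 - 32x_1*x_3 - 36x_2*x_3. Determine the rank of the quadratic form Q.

The associated matrix is A = [[-7, 5, -16], [5, 9, -18], [-16, -18, 33]].
Applying the same elementary operations to the rows and columns of A produces a congruent diagonal matrix with entries -7, 88/7, 15/22.
That gives 2 positive, 1 negative pivots.
The rank is the number of nonzero pivots: 3.

3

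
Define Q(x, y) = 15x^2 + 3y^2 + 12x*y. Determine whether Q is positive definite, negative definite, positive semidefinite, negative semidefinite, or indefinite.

positive definite

The associated matrix is A = [[15, 6], [6, 3]].
Congruent diagonalization of A (simultaneous row and column reduction) yields pivots 15, 3/5.
Counting signs: 2 positive.
Hence Q is positive definite.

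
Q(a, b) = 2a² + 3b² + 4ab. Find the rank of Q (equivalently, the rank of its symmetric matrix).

2

The associated matrix is A = [[2, 2], [2, 3]].
An LDLᵀ factorisation of A has diagonal entries 2, 1.
That gives 2 positive pivots.
The rank is the number of nonzero pivots: 2.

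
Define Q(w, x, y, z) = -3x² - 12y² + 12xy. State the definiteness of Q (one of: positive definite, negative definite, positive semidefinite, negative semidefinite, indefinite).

negative semidefinite

Write A = [[0, 0, 0, 0], [0, -3, 6, 0], [0, 6, -12, 0], [0, 0, 0, 0]].
Applying the same elementary operations to the rows and columns of A produces a congruent diagonal matrix with entries 0, -3, 0, 0.
Counting signs: 1 negative, 3 zero.
Hence Q is negative semidefinite.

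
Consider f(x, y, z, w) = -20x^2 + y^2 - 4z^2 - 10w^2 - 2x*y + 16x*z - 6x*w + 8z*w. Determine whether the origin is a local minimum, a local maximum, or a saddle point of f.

saddle point

The Hessian at the origin is H = [[-40, -2, 16, -6], [-2, 2, 0, 0], [16, 0, -8, 8], [-6, 0, 8, -20]].
Congruent diagonalization of H (simultaneous row and column reduction) yields pivots -40, 21/10, -40/21, -2.
Counting signs: 1 positive, 3 negative.
H is indefinite, so the origin is a saddle point.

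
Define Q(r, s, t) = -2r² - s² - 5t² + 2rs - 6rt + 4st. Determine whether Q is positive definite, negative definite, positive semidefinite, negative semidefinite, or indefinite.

Write A = [[-2, 1, -3], [1, -1, 2], [-3, 2, -5]].
Row-reducing A symmetrically gives the diagonal entries -2, -1/2, 0.
That gives 2 negative, 1 zero pivots.
Hence Q is negative semidefinite.

negative semidefinite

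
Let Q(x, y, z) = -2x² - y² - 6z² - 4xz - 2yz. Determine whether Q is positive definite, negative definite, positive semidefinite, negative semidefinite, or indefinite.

The symmetric matrix of Q is A = [[-2, 0, -2], [0, -1, -1], [-2, -1, -6]].
Leading principal minors: Δ_1 = -2, Δ_2 = 2, Δ_3 = -6.
The signs alternate starting with Δ_1 < 0, so by Sylvester's criterion Q is negative definite.

negative definite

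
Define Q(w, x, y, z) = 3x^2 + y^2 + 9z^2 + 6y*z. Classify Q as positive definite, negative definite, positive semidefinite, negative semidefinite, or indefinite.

positive semidefinite

The symmetric matrix is A = [[0, 0, 0, 0], [0, 3, 0, 0], [0, 0, 1, 3], [0, 0, 3, 9]].
Applying the same elementary operations to the rows and columns of A produces a congruent diagonal matrix with entries 0, 3, 1, 0.
Counting signs: 2 positive, 2 zero.
Hence Q is positive semidefinite.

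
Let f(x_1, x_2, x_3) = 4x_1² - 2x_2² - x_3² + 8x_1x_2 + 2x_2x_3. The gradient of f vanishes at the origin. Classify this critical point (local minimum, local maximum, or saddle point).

saddle point

The Hessian at the origin is H = [[8, 8, 0], [8, -4, 2], [0, 2, -2]].
Row-reducing H symmetrically gives the diagonal entries 8, -12, -5/3.
So there are 1 positive, 2 negative pivots.
H is indefinite, so the origin is a saddle point.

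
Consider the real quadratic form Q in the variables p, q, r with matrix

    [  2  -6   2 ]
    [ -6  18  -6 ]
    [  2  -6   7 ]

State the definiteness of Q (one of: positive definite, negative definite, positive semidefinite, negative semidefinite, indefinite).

positive semidefinite

Row-reducing A symmetrically gives the diagonal entries 2, 0, 5.
So there are 2 positive, 1 zero pivots.
Hence Q is positive semidefinite.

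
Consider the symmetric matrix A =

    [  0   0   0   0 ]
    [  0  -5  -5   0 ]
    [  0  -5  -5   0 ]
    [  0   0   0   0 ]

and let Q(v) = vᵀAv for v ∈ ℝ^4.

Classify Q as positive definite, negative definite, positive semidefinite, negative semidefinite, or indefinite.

negative semidefinite

Applying the same elementary operations to the rows and columns of A produces a congruent diagonal matrix with entries 0, -5, 0, 0.
Counting signs: 1 negative, 3 zero.
Hence Q is negative semidefinite.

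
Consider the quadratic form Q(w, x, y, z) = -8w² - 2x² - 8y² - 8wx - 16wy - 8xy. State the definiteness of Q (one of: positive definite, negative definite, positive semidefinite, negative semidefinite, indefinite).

The associated matrix is A = [[-8, -4, -8, 0], [-4, -2, -4, 0], [-8, -4, -8, 0], [0, 0, 0, 0]].
Row-reducing A symmetrically gives the diagonal entries -8, 0, 0, 0.
Counting signs: 1 negative, 3 zero.
Hence Q is negative semidefinite.

negative semidefinite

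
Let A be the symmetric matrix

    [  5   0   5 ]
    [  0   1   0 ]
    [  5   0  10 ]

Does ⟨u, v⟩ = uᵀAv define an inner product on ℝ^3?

yes

Applying the same elementary operations to the rows and columns of A produces a congruent diagonal matrix with entries 5, 1, 5.
So there are 3 positive pivots.
Hence Q is positive definite.
⟨·,·⟩ is an inner product exactly when A is positive definite.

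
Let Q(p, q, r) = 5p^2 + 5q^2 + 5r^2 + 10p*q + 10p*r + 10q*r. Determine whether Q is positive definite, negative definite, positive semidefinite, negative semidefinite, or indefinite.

The symmetric matrix is A = [[5, 5, 5], [5, 5, 5], [5, 5, 5]].
Row-reducing A symmetrically gives the diagonal entries 5, 0, 0.
That gives 1 positive, 2 zero pivots.
Hence Q is positive semidefinite.

positive semidefinite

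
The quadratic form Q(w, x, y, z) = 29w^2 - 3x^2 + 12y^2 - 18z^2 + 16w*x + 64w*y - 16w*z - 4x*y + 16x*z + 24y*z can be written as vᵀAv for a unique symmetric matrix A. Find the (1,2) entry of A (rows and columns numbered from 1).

8

The coefficient of w·x in Q is 16. For a symmetric A this equals A[1,2] + A[2,1] = 2·A[1,2].
So A[1,2] = 16/2 = 8.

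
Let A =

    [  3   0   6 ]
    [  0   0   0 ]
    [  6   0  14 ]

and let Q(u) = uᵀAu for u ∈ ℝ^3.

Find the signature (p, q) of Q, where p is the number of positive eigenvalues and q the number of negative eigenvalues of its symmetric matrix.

Congruent diagonalization of A (simultaneous row and column reduction) yields pivots 3, 0, 2.
Counting signs: 2 positive, 1 zero.

(2, 0)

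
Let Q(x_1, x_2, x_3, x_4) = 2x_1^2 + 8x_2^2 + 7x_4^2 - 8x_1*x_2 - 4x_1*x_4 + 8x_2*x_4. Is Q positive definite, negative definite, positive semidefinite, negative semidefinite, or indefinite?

positive semidefinite

The symmetric matrix is A = [[2, -4, 0, -2], [-4, 8, 0, 4], [0, 0, 0, 0], [-2, 4, 0, 7]].
Symmetric row and column elimination reduces A to a congruent diagonal form with pivots 2, 0, 0, 5.
Counting signs: 2 positive, 2 zero.
Hence Q is positive semidefinite.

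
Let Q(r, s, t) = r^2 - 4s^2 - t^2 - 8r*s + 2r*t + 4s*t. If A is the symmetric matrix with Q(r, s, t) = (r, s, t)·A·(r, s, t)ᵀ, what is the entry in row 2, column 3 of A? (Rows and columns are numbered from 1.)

2

The coefficient of s·t in Q is 4. For a symmetric A this equals A[2,3] + A[3,2] = 2·A[2,3].
So A[2,3] = 4/2 = 2.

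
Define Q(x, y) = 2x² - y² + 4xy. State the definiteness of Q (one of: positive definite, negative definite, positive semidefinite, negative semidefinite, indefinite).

The symmetric matrix is A = [[2, 2], [2, -1]].
Symmetric row and column elimination reduces A to a congruent diagonal form with pivots 2, -3.
That gives 1 positive, 1 negative pivots.
Hence Q is indefinite.

indefinite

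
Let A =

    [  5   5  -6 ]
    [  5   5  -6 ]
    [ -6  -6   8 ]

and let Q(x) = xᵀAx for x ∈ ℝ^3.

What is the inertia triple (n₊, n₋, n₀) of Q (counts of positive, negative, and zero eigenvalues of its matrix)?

Congruent diagonalization of A (simultaneous row and column reduction) yields pivots 5, 0, 4/5.
Counting signs: 2 positive, 1 zero.

(2, 0, 1)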